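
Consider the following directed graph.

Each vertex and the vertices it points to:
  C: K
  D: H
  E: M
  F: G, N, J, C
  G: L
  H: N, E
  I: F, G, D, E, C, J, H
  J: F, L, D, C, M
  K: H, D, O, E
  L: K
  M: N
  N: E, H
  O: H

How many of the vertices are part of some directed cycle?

A vertex is on a directed cycle iff it belongs to a strongly connected component of size ≥ 2 (or has a self-loop).
The vertices on cycles are {E, F, H, J, M, N} — 6 in total.

6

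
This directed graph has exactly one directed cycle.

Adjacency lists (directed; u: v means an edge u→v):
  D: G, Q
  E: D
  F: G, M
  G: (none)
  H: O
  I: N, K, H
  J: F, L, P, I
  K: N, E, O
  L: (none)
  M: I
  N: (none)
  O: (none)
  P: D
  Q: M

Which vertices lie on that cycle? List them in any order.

DFS with gray/black marking from I:
I gray
  N gray
  N black
  K gray
    K→N: N black — skip
    E gray
      D gray
        G gray
        G black
        Q gray
          M gray
            M→I: I is gray → back edge
Back edge closes the cycle I → K → E → D → Q → M → I; its vertices are {D, E, I, K, M, Q}.

D, E, I, K, M, Q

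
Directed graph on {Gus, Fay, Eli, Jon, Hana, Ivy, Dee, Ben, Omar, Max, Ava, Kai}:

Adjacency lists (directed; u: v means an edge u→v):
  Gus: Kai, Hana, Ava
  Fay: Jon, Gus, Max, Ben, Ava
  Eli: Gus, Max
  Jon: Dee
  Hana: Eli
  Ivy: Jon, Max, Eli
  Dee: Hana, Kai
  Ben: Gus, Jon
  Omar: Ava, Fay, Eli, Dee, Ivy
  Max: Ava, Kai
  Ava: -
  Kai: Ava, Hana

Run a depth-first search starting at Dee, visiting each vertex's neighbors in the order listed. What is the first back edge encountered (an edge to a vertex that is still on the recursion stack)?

DFS from Dee (visiting each vertex's neighbors in the order listed); mark gray on enter, black on exit:
Dee gray
  Hana gray
    Eli gray
      Gus gray
        Kai gray
          Ava gray
          Ava black
          Kai→Hana: Hana is gray → back edge
First back edge: Kai → Hana.

Kai->Hana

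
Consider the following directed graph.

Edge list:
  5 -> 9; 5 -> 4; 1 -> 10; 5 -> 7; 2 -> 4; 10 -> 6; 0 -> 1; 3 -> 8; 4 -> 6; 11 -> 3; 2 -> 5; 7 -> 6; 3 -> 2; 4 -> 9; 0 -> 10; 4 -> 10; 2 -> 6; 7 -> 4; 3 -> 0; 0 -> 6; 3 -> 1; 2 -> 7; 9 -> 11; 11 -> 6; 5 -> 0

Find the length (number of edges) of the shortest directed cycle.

5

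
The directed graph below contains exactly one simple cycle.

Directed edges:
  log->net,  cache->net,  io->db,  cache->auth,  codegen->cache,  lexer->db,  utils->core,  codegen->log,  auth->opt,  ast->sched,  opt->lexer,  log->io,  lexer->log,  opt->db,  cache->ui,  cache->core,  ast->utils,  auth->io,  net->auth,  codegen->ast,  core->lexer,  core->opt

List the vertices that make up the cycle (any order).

log, net, opt, auth, lexer

DFS with gray/black marking from log:
log gray
  net gray
    auth gray
      io gray
        db gray
        db black
      io black
      opt gray
        opt→db: db black — skip
        lexer gray
          lexer→log: log is gray → back edge
Back edge closes the cycle log → net → auth → opt → lexer → log; its vertices are {log, net, opt, auth, lexer}.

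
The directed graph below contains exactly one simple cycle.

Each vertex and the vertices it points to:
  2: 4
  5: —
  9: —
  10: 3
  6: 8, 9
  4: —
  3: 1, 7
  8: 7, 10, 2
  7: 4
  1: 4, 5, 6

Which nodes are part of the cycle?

1, 3, 6, 8, 10

DFS with gray/black marking from 3:
3 gray
  1 gray
    4 gray
    4 black
    5 gray
    5 black
    6 gray
      8 gray
        7 gray
          7→4: 4 black — skip
        7 black
        10 gray
          10→3: 3 is gray → back edge
Back edge closes the cycle 3 → 1 → 6 → 8 → 10 → 3; its vertices are {1, 3, 6, 8, 10}.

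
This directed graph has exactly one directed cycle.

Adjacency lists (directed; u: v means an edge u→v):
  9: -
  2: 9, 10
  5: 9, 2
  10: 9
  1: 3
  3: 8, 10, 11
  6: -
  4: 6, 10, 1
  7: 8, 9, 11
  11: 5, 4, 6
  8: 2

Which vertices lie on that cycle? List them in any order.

DFS with gray/black marking from 11:
11 gray
  5 gray
    9 gray
    9 black
    2 gray
      2→9: 9 black — skip
      10 gray
        10→9: 9 black — skip
      10 black
    2 black
  5 black
  4 gray
    6 gray
    6 black
    4→10: 10 black — skip
    1 gray
      3 gray
        8 gray
          8→2: 2 black — skip
        8 black
        3→10: 10 black — skip
        3→11: 11 is gray → back edge
Back edge closes the cycle 11 → 4 → 1 → 3 → 11; its vertices are {1, 3, 4, 11}.

1, 3, 4, 11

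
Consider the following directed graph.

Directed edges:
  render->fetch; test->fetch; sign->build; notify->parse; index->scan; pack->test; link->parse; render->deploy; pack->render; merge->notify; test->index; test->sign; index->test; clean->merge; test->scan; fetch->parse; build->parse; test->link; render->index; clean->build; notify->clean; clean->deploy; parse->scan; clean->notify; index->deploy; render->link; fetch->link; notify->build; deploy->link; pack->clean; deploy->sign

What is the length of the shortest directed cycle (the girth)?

For each vertex v, BFS finds the shortest path from v back to v.
The shortest such closed walk is clean → notify → clean, length 2.

2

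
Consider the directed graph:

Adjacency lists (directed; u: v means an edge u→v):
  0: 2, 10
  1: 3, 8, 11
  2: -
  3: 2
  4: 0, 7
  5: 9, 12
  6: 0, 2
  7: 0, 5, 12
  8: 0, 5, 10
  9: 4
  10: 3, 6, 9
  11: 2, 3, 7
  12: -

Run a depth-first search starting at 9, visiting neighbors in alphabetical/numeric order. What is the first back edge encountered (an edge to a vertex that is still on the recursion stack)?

DFS from 9 (visiting neighbors in alphabetical/numeric order); mark gray on enter, black on exit:
9 gray
  4 gray
    0 gray
      2 gray
      2 black
      10 gray
        3 gray
          3→2: 2 black — skip
        3 black
        6 gray
          6→0: 0 is gray → back edge
First back edge: 6 → 0.

6→0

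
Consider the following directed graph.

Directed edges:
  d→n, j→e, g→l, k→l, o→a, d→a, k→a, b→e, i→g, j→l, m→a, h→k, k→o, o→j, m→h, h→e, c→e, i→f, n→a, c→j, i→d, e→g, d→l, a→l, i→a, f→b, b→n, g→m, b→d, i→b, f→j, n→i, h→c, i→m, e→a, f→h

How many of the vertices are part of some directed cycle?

13

A vertex is on a directed cycle iff it belongs to a strongly connected component of size ≥ 2 (or has a self-loop).
The vertices on cycles are {b, c, d, e, f, g, h, i, j, k, m, n, o} — 13 in total.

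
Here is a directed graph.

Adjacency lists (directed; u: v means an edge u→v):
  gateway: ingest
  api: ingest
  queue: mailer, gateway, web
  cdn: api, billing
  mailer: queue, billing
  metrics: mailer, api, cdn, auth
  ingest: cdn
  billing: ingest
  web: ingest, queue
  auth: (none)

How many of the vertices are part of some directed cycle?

A vertex is on a directed cycle iff it belongs to a strongly connected component of size ≥ 2 (or has a self-loop).
The vertices on cycles are {api, cdn, web, queue, ingest, mailer, billing} — 7 in total.

7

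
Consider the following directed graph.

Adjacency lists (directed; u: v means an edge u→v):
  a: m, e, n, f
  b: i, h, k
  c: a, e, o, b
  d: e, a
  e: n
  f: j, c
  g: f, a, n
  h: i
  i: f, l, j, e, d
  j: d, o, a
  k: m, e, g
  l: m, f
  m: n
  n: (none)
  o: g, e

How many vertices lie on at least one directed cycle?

12

A vertex is on a directed cycle iff it belongs to a strongly connected component of size ≥ 2 (or has a self-loop).
The vertices on cycles are {a, b, c, d, f, g, h, i, j, k, l, o} — 12 in total.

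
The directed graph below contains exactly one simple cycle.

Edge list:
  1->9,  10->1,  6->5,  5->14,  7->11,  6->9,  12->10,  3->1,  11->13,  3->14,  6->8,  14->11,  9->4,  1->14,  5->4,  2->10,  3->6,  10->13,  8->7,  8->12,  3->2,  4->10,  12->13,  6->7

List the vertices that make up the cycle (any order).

DFS with gray/black marking from 1:
1 gray
  14 gray
    11 gray
      13 gray
      13 black
    11 black
  14 black
  9 gray
    4 gray
      10 gray
        10→1: 1 is gray → back edge
Back edge closes the cycle 1 → 9 → 4 → 10 → 1; its vertices are {1, 4, 9, 10}.

1, 4, 9, 10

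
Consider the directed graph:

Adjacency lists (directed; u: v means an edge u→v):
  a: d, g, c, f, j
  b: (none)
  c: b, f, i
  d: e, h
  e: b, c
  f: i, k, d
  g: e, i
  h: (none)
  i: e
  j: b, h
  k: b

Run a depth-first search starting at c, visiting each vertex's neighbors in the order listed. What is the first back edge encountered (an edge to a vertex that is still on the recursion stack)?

DFS from c (visiting each vertex's neighbors in the order listed); mark gray on enter, black on exit:
c gray
  b gray
  b black
  f gray
    i gray
      e gray
        e→b: b black — skip
        e→c: c is gray → back edge
First back edge: e → c.

e→c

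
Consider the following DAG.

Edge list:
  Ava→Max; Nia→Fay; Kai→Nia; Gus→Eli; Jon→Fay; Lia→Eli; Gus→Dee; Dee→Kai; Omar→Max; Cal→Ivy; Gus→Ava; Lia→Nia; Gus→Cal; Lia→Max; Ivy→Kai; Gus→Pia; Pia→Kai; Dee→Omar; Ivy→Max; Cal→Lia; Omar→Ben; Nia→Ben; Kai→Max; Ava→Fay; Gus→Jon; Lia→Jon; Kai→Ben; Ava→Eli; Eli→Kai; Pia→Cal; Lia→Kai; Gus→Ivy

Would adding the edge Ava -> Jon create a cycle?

No

Adding Ava→Jon creates a cycle iff Jon can already reach Ava.
Explore from Jon: no path reaches Ava. The graph stays acyclic.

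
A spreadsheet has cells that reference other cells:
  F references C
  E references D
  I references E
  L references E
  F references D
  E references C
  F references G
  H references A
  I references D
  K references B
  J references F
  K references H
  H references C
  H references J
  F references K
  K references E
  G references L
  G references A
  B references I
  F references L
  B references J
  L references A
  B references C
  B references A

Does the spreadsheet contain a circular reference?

Yes

DFS with white/gray/black marking, starting from G:
G gray
  L gray
    E gray
      C gray
      C black
      D gray
      D black
    E black
    A gray
    A black
  L black
  G→A: A black — skip
G black
B gray
  B→C: C black — skip
  I gray
    I→D: D black — skip
    I→E: E black — skip
  I black
  J gray
    F gray
      K gray
        K→B: B is gray → back edge
Back edge found, so a cycle exists: B → J → F → K → B.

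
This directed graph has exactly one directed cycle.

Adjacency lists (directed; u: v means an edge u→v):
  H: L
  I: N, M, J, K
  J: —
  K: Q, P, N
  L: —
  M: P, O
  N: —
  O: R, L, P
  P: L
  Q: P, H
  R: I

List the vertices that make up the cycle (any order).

DFS with gray/black marking from I:
I gray
  N gray
  N black
  M gray
    P gray
      L gray
      L black
    P black
    O gray
      R gray
        R→I: I is gray → back edge
Back edge closes the cycle I → M → O → R → I; its vertices are {I, M, O, R}.

I, M, O, R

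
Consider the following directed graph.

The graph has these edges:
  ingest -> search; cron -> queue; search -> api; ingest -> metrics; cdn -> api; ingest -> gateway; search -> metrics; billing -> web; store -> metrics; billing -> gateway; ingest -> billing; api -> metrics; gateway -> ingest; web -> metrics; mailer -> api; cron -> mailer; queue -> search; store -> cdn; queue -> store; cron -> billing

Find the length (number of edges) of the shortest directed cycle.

2

For each vertex v, BFS finds the shortest path from v back to v.
The shortest such closed walk is gateway → ingest → gateway, length 2.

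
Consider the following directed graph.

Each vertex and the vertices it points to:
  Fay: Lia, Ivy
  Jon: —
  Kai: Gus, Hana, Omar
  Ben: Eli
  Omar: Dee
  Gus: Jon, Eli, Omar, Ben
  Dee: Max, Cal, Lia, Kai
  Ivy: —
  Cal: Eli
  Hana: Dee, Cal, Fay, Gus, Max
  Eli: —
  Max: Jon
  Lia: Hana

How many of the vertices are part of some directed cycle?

7

A vertex is on a directed cycle iff it belongs to a strongly connected component of size ≥ 2 (or has a self-loop).
The vertices on cycles are {Dee, Fay, Gus, Kai, Lia, Hana, Omar} — 7 in total.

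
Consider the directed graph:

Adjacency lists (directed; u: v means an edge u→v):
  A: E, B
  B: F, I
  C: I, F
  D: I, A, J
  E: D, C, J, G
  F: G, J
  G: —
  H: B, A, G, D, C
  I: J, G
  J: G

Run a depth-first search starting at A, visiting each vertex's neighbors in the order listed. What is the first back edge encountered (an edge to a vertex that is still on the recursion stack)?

D->A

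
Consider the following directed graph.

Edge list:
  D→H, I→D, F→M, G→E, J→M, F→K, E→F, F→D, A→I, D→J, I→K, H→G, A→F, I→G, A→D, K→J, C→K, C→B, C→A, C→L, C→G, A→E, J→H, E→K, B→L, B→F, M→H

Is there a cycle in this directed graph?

DFS with white/gray/black marking, starting from E:
E gray
  F gray
    M gray
      H gray
        G gray
          G→E: E is gray → back edge
Back edge found, so a cycle exists: E → F → M → H → G → E.

Yes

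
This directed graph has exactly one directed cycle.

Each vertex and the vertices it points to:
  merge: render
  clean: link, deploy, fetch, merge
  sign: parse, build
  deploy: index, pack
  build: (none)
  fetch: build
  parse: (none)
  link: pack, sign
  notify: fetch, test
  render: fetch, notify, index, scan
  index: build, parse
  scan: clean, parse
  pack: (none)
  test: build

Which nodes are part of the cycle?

scan, clean, merge, render

DFS with gray/black marking from clean:
clean gray
  link gray
    pack gray
    pack black
    sign gray
      parse gray
      parse black
      build gray
      build black
    sign black
  link black
  deploy gray
    index gray
      index→build: build black — skip
      index→parse: parse black — skip
    index black
    deploy→pack: pack black — skip
  deploy black
  fetch gray
    fetch→build: build black — skip
  fetch black
  merge gray
    render gray
      render→fetch: fetch black — skip
      notify gray
        notify→fetch: fetch black — skip
        test gray
          test→build: build black — skip
        test black
      notify black
      render→index: index black — skip
      scan gray
        scan→clean: clean is gray → back edge
Back edge closes the cycle clean → merge → render → scan → clean; its vertices are {scan, clean, merge, render}.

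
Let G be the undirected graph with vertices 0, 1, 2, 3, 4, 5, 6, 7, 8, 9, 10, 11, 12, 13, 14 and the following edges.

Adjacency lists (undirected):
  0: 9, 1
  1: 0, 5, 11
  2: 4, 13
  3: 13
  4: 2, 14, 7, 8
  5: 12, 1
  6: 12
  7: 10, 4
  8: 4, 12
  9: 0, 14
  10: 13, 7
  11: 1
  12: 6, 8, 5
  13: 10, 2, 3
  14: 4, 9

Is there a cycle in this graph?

Yes

DFS, tracking each vertex's parent; an edge to a visited non-parent vertex closes a cycle.
Start from 7:
visit 7 (parent –)
  visit 10 (parent 7)
    visit 13 (parent 10)
      13–10: parent, skip
      visit 2 (parent 13)
        visit 4 (parent 2)
          4–2: parent, skip
          visit 14 (parent 4)
            14–4: parent, skip
            visit 9 (parent 14)
              visit 0 (parent 9)
                0–9: parent, skip
                visit 1 (parent 0)
                  1–0: parent, skip
                  visit 5 (parent 1)
                    visit 12 (parent 5)
                      visit 6 (parent 12)
                        6–12: parent, skip
                      visit 8 (parent 12)
                        8–4: 4 visited and ≠ parent → cycle
Cycle: 4 – 14 – 9 – 0 – 1 – 5 – 12 – 8 – 4.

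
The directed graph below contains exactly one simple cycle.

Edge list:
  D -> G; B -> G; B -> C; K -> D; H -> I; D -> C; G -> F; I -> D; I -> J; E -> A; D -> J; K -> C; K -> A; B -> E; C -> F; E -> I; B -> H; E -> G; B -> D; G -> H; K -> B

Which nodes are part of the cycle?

D, G, H, I

DFS with gray/black marking from H:
H gray
  I gray
    J gray
    J black
    D gray
      D→J: J black — skip
      G gray
        G→H: H is gray → back edge
Back edge closes the cycle H → I → D → G → H; its vertices are {D, G, H, I}.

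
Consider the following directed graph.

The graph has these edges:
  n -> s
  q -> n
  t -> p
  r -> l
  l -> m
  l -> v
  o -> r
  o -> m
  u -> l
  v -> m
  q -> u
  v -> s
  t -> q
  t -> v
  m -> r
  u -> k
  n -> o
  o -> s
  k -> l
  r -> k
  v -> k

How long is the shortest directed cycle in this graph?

3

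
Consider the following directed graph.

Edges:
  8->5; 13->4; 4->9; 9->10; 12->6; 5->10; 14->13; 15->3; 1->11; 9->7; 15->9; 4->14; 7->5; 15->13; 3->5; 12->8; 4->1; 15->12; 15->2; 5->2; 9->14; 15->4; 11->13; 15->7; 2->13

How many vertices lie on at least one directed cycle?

A vertex is on a directed cycle iff it belongs to a strongly connected component of size ≥ 2 (or has a self-loop).
The vertices on cycles are {1, 2, 4, 5, 7, 9, 11, 13, 14} — 9 in total.

9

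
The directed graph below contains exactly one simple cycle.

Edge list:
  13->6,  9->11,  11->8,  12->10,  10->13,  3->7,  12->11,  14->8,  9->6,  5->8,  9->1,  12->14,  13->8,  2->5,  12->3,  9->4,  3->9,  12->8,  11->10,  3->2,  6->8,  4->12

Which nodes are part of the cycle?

DFS with gray/black marking from 12:
12 gray
  8 gray
  8 black
  3 gray
    2 gray
      5 gray
        5→8: 8 black — skip
      5 black
    2 black
    7 gray
    7 black
    9 gray
      11 gray
        10 gray
          13 gray
            6 gray
              6→8: 8 black — skip
            6 black
            13→8: 8 black — skip
          13 black
        10 black
        11→8: 8 black — skip
      11 black
      9→6: 6 black — skip
      4 gray
        4→12: 12 is gray → back edge
Back edge closes the cycle 12 → 3 → 9 → 4 → 12; its vertices are {3, 4, 9, 12}.

3, 4, 9, 12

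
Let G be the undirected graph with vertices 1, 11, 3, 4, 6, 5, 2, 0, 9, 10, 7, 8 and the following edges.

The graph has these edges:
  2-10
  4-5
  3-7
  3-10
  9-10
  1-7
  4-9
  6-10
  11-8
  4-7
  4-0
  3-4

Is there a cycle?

Yes

DFS, tracking each vertex's parent; an edge to a visited non-parent vertex closes a cycle.
Start from 9:
visit 9 (parent –)
  visit 4 (parent 9)
    visit 7 (parent 4)
      visit 3 (parent 7)
        3–4: 4 visited and ≠ parent → cycle
Cycle: 4 – 7 – 3 – 4.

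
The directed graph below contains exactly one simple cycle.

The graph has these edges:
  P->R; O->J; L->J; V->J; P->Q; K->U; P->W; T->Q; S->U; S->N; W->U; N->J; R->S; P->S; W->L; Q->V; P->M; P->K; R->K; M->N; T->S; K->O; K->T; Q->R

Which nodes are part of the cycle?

DFS with gray/black marking from R:
R gray
  S gray
    N gray
      J gray
      J black
    N black
    U gray
    U black
  S black
  K gray
    K→U: U black — skip
    T gray
      T→S: S black — skip
      Q gray
        V gray
          V→J: J black — skip
        V black
        Q→R: R is gray → back edge
Back edge closes the cycle R → K → T → Q → R; its vertices are {K, Q, R, T}.

K, Q, R, T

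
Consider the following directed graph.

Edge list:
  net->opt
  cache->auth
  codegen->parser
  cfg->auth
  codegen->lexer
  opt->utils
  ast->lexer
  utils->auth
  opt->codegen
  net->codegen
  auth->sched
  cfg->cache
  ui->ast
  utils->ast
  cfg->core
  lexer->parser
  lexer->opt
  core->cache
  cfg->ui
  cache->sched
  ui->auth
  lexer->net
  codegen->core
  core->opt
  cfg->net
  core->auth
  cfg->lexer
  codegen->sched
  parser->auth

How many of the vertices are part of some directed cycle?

A vertex is on a directed cycle iff it belongs to a strongly connected component of size ≥ 2 (or has a self-loop).
The vertices on cycles are {ast, net, opt, core, lexer, utils, codegen} — 7 in total.

7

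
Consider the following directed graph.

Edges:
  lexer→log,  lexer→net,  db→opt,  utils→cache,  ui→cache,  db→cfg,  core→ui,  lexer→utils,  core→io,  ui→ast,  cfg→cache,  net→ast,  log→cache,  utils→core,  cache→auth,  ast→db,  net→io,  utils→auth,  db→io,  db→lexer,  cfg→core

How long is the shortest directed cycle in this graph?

4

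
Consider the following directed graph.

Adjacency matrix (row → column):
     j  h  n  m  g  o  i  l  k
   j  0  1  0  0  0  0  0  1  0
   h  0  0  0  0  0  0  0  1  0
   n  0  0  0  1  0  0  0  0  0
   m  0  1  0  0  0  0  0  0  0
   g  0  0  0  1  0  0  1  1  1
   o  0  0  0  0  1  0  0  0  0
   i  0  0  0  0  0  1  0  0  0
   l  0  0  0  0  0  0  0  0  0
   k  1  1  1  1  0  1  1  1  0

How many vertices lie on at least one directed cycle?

4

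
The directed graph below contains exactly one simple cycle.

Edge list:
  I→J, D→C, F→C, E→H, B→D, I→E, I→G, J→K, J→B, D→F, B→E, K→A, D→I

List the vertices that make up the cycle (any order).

DFS with gray/black marking from B:
B gray
  D gray
    F gray
      C gray
      C black
    F black
    D→C: C black — skip
    I gray
      G gray
      G black
      E gray
        H gray
        H black
      E black
      J gray
        K gray
          A gray
          A black
        K black
        J→B: B is gray → back edge
Back edge closes the cycle B → D → I → J → B; its vertices are {B, D, I, J}.

B, D, I, J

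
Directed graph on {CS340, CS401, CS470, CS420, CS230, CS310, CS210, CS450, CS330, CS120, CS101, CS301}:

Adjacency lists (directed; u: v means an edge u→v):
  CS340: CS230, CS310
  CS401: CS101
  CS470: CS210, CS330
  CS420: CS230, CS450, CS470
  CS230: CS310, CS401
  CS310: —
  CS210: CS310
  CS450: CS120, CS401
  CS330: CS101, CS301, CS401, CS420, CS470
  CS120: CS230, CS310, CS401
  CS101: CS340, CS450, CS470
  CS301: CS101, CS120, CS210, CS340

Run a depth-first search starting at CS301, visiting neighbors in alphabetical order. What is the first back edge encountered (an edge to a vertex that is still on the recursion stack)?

DFS from CS301 (visiting neighbors in alphabetical order); mark gray on enter, black on exit:
CS301 gray
  CS101 gray
    CS340 gray
      CS230 gray
        CS310 gray
        CS310 black
        CS401 gray
          CS401→CS101: CS101 is gray → back edge
First back edge: CS401 → CS101.

CS401→CS101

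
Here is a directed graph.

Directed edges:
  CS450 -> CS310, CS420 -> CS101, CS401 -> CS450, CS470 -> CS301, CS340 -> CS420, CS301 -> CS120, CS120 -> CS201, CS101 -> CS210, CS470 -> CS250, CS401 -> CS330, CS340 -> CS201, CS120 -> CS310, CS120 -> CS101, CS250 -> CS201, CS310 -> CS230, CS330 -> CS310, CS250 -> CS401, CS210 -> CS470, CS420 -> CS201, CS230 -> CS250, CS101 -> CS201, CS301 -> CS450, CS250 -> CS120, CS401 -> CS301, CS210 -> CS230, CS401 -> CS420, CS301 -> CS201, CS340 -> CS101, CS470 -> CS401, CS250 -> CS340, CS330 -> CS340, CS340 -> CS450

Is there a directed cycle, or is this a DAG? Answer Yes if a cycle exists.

DFS with white/gray/black marking, starting from CS470:
CS470 gray
  CS301 gray
    CS201 gray
    CS201 black
    CS450 gray
      CS310 gray
        CS230 gray
          CS250 gray
            CS120 gray
              CS120→CS310: CS310 is gray → back edge
Back edge found, so a cycle exists: CS310 → CS230 → CS250 → CS120 → CS310.

Yes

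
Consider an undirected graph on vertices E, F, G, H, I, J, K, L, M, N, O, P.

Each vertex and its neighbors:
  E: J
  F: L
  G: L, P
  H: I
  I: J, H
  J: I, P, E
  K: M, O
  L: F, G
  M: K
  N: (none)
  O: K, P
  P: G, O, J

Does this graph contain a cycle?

No

DFS, tracking each vertex's parent; an edge to a visited non-parent vertex closes a cycle.
Start from L:
visit L (parent –)
  visit F (parent L)
    F–L: parent, skip
  visit G (parent L)
    G–L: parent, skip
    visit P (parent G)
      P–G: parent, skip
      visit O (parent P)
        visit K (parent O)
          visit M (parent K)
            M–K: parent, skip
          K–O: parent, skip
        O–P: parent, skip
      visit J (parent P)
        visit I (parent J)
          I–J: parent, skip
          visit H (parent I)
            H–I: parent, skip
        J–P: parent, skip
        visit E (parent J)
          E–J: parent, skip
visit N (parent –)
No non-parent visited neighbor found — the graph is a forest.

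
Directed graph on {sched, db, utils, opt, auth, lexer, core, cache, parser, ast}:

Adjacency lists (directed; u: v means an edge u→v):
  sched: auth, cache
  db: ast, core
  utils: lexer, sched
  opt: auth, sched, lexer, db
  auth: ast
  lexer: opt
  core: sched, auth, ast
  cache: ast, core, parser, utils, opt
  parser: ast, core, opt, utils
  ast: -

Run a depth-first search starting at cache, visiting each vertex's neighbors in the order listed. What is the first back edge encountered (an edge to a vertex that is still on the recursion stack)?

sched→cache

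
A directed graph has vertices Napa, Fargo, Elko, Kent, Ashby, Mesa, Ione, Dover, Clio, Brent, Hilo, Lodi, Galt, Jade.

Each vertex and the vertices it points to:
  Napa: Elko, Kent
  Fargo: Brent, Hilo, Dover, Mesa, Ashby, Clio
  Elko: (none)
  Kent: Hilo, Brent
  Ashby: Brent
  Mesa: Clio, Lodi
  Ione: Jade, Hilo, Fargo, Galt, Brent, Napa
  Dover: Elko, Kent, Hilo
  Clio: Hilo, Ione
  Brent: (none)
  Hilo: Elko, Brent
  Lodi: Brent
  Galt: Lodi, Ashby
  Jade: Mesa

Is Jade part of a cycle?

Jade is on a cycle iff Jade can reach itself via ≥1 edge.
Jade → Mesa → Clio → Ione → Jade — yes.

Yes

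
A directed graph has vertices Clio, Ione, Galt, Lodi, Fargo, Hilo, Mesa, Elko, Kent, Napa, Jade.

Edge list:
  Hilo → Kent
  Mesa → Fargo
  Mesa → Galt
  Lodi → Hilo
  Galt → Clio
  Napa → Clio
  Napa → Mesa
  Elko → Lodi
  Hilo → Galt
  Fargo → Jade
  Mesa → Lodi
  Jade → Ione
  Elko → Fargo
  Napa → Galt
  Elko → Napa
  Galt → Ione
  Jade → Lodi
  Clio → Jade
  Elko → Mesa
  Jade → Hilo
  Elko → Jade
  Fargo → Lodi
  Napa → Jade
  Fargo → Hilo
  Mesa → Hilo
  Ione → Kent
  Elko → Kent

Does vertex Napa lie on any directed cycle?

Napa lies on a cycle iff there is a path from Napa back to itself.
Exploring from Napa, it never reaches itself; equivalently, its strongly connected component is a singleton.

No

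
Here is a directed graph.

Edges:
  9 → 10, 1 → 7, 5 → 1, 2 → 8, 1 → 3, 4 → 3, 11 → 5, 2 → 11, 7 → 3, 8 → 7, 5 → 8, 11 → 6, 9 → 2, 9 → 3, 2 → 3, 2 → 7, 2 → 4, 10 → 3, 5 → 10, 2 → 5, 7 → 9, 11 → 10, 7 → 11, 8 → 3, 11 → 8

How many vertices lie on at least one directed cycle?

7

A vertex is on a directed cycle iff it belongs to a strongly connected component of size ≥ 2 (or has a self-loop).
The vertices on cycles are {1, 2, 5, 7, 8, 9, 11} — 7 in total.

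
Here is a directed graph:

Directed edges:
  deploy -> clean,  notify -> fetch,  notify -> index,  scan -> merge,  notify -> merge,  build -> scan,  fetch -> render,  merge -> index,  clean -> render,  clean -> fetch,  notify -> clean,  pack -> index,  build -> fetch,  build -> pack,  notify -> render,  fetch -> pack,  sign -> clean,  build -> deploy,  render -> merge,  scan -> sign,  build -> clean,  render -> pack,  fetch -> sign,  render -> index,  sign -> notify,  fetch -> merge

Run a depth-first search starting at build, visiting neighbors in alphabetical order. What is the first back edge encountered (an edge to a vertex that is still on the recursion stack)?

DFS from build (visiting neighbors in alphabetical order); mark gray on enter, black on exit:
build gray
  clean gray
    fetch gray
      merge gray
        index gray
        index black
      merge black
      pack gray
        pack→index: index black — skip
      pack black
      render gray
        render→index: index black — skip
        render→merge: merge black — skip
        render→pack: pack black — skip
      render black
      sign gray
        sign→clean: clean is gray → back edge
First back edge: sign → clean.

sign→clean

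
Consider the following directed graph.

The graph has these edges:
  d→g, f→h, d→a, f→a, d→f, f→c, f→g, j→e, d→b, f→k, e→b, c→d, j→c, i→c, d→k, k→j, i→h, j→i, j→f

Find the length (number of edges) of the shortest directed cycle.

3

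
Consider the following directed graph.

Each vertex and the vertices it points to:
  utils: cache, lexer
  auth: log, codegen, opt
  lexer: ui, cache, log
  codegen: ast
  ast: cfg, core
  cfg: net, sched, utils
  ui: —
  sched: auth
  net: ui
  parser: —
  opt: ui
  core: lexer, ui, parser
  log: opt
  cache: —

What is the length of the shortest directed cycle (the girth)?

5

For each vertex v, BFS finds the shortest path from v back to v.
The shortest such closed walk is codegen → ast → cfg → sched → auth → codegen, length 5.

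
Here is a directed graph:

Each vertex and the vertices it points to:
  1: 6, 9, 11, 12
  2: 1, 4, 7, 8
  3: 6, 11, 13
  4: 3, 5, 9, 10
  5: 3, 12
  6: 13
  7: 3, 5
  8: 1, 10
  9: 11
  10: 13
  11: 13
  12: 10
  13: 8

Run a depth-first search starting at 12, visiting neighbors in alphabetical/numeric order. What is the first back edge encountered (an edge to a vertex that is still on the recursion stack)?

6->13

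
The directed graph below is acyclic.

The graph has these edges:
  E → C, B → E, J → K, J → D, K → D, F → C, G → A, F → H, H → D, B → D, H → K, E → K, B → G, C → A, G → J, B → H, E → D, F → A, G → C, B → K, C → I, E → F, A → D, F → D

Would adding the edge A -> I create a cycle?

Adding A→I creates a cycle iff I can already reach A.
Explore from I: no path reaches A. The graph stays acyclic.

No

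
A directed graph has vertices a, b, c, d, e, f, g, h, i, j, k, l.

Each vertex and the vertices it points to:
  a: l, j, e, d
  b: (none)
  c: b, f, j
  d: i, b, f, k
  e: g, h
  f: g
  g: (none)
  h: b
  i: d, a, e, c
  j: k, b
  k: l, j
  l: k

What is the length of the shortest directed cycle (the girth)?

For each vertex v, BFS finds the shortest path from v back to v.
The shortest such closed walk is d → i → d, length 2.

2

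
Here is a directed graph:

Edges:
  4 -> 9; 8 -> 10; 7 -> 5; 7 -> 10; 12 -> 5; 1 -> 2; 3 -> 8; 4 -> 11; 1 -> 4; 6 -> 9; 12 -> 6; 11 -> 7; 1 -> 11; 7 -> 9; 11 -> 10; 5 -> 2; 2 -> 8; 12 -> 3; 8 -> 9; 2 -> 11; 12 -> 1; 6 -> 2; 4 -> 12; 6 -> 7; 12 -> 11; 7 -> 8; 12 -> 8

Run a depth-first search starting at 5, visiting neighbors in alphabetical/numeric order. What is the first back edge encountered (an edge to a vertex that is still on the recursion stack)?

7→5

DFS from 5 (visiting neighbors in alphabetical/numeric order); mark gray on enter, black on exit:
5 gray
  2 gray
    8 gray
      9 gray
      9 black
      10 gray
      10 black
    8 black
    11 gray
      7 gray
        7→5: 5 is gray → back edge
First back edge: 7 → 5.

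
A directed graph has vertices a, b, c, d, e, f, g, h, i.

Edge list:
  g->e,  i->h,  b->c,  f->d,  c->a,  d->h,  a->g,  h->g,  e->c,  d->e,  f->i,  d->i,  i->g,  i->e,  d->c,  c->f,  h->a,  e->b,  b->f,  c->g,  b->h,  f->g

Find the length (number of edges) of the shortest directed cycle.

3

For each vertex v, BFS finds the shortest path from v back to v.
The shortest such closed walk is f → d → c → f, length 3.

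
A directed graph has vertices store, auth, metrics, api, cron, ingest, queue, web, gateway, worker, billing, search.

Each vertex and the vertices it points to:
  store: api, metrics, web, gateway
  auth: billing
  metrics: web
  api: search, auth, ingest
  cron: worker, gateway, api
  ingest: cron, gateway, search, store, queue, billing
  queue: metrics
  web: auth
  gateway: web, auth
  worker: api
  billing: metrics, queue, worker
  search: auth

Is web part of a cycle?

Yes

web is on a cycle iff web can reach itself via ≥1 edge.
web → auth → billing → metrics → web — yes.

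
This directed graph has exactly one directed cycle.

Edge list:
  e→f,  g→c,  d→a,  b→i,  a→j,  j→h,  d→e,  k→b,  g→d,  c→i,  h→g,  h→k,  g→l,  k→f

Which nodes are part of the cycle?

DFS with gray/black marking from h:
h gray
  k gray
    f gray
    f black
    b gray
      i gray
      i black
    b black
  k black
  g gray
    c gray
      c→i: i black — skip
    c black
    d gray
      a gray
        j gray
          j→h: h is gray → back edge
Back edge closes the cycle h → g → d → a → j → h; its vertices are {a, d, g, h, j}.

a, d, g, h, j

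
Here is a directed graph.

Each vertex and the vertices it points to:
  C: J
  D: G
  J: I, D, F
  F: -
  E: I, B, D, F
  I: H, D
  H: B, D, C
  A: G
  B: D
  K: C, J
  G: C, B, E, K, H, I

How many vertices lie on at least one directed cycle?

9

A vertex is on a directed cycle iff it belongs to a strongly connected component of size ≥ 2 (or has a self-loop).
The vertices on cycles are {B, C, D, E, G, H, I, J, K} — 9 in total.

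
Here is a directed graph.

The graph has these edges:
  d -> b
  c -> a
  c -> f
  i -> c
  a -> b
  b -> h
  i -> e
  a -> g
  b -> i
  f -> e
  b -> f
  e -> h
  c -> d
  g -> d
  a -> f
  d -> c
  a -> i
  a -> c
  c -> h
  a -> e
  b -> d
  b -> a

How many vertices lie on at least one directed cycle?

A vertex is on a directed cycle iff it belongs to a strongly connected component of size ≥ 2 (or has a self-loop).
The vertices on cycles are {a, b, c, d, g, i} — 6 in total.

6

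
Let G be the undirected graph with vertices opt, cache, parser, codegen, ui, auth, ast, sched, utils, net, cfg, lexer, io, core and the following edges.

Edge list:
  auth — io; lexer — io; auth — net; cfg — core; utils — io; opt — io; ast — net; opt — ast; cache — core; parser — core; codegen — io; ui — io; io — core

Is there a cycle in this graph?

Yes

DFS, tracking each vertex's parent; an edge to a visited non-parent vertex closes a cycle.
Start from parser:
visit parser (parent –)
  visit core (parent parser)
    visit cfg (parent core)
      cfg–core: parent, skip
    core–parser: parent, skip
    visit io (parent core)
      visit ui (parent io)
        ui–io: parent, skip
      visit codegen (parent io)
        codegen–io: parent, skip
      io–core: parent, skip
      visit auth (parent io)
        visit net (parent auth)
          visit ast (parent net)
            ast–net: parent, skip
            visit opt (parent ast)
              opt–io: io visited and ≠ parent → cycle
Cycle: io – auth – net – ast – opt – io.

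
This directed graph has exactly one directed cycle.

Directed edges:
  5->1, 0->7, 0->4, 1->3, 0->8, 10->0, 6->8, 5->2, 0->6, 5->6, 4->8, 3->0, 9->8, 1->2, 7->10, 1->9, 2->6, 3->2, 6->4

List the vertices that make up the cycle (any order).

0, 7, 10

DFS with gray/black marking from 0:
0 gray
  6 gray
    8 gray
    8 black
    4 gray
      4→8: 8 black — skip
    4 black
  6 black
  7 gray
    10 gray
      10→0: 0 is gray → back edge
Back edge closes the cycle 0 → 7 → 10 → 0; its vertices are {0, 7, 10}.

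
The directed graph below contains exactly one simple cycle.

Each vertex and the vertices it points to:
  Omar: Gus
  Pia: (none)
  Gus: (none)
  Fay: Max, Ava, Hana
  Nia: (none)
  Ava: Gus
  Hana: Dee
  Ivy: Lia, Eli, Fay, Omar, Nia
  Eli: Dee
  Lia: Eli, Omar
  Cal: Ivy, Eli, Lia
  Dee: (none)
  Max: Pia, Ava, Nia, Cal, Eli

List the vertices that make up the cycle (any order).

DFS with gray/black marking from Max:
Max gray
  Pia gray
  Pia black
  Ava gray
    Gus gray
    Gus black
  Ava black
  Nia gray
  Nia black
  Cal gray
    Ivy gray
      Lia gray
        Eli gray
          Dee gray
          Dee black
        Eli black
        Omar gray
          Omar→Gus: Gus black — skip
        Omar black
      Lia black
      Ivy→Eli: Eli black — skip
      Fay gray
        Fay→Max: Max is gray → back edge
Back edge closes the cycle Max → Cal → Ivy → Fay → Max; its vertices are {Cal, Fay, Ivy, Max}.

Cal, Fay, Ivy, Max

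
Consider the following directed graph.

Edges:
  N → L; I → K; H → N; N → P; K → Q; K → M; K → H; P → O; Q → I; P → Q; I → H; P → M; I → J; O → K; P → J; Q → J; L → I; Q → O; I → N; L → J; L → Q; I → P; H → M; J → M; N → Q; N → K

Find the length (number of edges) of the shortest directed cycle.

3

For each vertex v, BFS finds the shortest path from v back to v.
The shortest such closed walk is I → K → Q → I, length 3.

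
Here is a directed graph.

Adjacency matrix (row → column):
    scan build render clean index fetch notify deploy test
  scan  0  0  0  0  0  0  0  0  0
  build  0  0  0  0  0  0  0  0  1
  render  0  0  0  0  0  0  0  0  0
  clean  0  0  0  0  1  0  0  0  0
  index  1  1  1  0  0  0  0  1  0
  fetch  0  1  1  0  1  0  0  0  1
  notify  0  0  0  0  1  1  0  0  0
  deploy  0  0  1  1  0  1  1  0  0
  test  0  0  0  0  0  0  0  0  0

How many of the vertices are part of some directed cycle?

A vertex is on a directed cycle iff it belongs to a strongly connected component of size ≥ 2 (or has a self-loop).
The vertices on cycles are {clean, fetch, index, deploy, notify} — 5 in total.

5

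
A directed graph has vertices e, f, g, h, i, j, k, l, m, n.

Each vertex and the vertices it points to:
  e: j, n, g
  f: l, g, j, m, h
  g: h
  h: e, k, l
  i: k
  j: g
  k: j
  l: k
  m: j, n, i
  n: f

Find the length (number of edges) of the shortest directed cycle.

For each vertex v, BFS finds the shortest path from v back to v.
The shortest such closed walk is m → n → f → m, length 3.

3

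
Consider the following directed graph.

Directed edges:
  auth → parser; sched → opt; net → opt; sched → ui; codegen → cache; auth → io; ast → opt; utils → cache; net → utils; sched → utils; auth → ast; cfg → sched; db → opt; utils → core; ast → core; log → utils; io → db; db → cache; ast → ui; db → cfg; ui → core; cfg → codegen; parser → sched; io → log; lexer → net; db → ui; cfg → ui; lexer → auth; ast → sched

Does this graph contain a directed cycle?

No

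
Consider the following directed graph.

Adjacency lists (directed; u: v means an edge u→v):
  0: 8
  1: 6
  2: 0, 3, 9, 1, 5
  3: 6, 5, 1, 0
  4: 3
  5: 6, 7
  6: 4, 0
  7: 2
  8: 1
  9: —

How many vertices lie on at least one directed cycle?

9

A vertex is on a directed cycle iff it belongs to a strongly connected component of size ≥ 2 (or has a self-loop).
The vertices on cycles are {0, 1, 2, 3, 4, 5, 6, 7, 8} — 9 in total.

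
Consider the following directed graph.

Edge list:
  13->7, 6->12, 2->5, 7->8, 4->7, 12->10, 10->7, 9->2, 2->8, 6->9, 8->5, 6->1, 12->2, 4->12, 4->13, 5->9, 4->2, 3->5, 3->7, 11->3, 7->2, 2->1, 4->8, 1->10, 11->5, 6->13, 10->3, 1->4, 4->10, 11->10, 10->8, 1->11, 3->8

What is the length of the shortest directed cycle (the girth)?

3

For each vertex v, BFS finds the shortest path from v back to v.
The shortest such closed walk is 9 → 2 → 5 → 9, length 3.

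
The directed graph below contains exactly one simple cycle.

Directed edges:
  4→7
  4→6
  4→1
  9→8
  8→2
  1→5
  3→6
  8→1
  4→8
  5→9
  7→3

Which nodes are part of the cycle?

1, 5, 8, 9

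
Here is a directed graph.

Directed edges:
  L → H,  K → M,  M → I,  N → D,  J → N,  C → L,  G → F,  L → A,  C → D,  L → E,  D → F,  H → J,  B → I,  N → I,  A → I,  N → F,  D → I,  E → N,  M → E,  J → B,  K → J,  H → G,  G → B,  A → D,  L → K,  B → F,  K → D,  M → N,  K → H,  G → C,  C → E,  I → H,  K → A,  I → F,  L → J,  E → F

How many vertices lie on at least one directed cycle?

13

A vertex is on a directed cycle iff it belongs to a strongly connected component of size ≥ 2 (or has a self-loop).
The vertices on cycles are {A, B, C, D, E, G, H, I, J, K, L, M, N} — 13 in total.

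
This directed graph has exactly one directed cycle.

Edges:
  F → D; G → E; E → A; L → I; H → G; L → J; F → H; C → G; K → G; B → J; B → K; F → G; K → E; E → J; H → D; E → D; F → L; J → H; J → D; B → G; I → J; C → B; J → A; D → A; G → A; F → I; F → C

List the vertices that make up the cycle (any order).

E, G, H, J

DFS with gray/black marking from H:
H gray
  D gray
    A gray
    A black
  D black
  G gray
    G→A: A black — skip
    E gray
      E→A: A black — skip
      J gray
        J→A: A black — skip
        J→H: H is gray → back edge
Back edge closes the cycle H → G → E → J → H; its vertices are {E, G, H, J}.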